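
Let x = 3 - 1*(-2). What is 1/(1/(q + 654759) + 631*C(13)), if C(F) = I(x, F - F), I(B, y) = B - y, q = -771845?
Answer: 117086/369406329 ≈ 0.00031696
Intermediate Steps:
x = 5 (x = 3 + 2 = 5)
C(F) = 5 (C(F) = 5 - (F - F) = 5 - 1*0 = 5 + 0 = 5)
1/(1/(q + 654759) + 631*C(13)) = 1/(1/(-771845 + 654759) + 631*5) = 1/(1/(-117086) + 3155) = 1/(-1/117086 + 3155) = 1/(369406329/117086) = 117086/369406329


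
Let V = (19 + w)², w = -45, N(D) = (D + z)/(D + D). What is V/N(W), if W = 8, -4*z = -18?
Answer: 21632/25 ≈ 865.28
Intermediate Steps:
z = 9/2 (z = -¼*(-18) = 9/2 ≈ 4.5000)
N(D) = (9/2 + D)/(2*D) (N(D) = (D + 9/2)/(D + D) = (9/2 + D)/((2*D)) = (9/2 + D)*(1/(2*D)) = (9/2 + D)/(2*D))
V = 676 (V = (19 - 45)² = (-26)² = 676)
V/N(W) = 676/(((¼)*(9 + 2*8)/8)) = 676/(((¼)*(⅛)*(9 + 16))) = 676/(((¼)*(⅛)*25)) = 676/(25/32) = 676*(32/25) = 21632/25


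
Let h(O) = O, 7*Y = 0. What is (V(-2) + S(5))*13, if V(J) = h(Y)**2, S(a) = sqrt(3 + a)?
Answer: 26*sqrt(2) ≈ 36.770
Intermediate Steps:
Y = 0 (Y = (1/7)*0 = 0)
V(J) = 0 (V(J) = 0**2 = 0)
(V(-2) + S(5))*13 = (0 + sqrt(3 + 5))*13 = (0 + sqrt(8))*13 = (0 + 2*sqrt(2))*13 = (2*sqrt(2))*13 = 26*sqrt(2)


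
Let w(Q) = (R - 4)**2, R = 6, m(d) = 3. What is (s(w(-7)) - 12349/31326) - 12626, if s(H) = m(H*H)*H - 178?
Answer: -400734541/31326 ≈ -12792.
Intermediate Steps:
w(Q) = 4 (w(Q) = (6 - 4)**2 = 2**2 = 4)
s(H) = -178 + 3*H (s(H) = 3*H - 178 = -178 + 3*H)
(s(w(-7)) - 12349/31326) - 12626 = ((-178 + 3*4) - 12349/31326) - 12626 = ((-178 + 12) - 12349*1/31326) - 12626 = (-166 - 12349/31326) - 12626 = -5212465/31326 - 12626 = -400734541/31326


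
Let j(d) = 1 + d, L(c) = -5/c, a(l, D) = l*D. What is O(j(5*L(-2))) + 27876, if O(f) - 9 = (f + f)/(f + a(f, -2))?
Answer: 27883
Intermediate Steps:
a(l, D) = D*l
O(f) = 7 (O(f) = 9 + (f + f)/(f - 2*f) = 9 + (2*f)/((-f)) = 9 + (2*f)*(-1/f) = 9 - 2 = 7)
O(j(5*L(-2))) + 27876 = 7 + 27876 = 27883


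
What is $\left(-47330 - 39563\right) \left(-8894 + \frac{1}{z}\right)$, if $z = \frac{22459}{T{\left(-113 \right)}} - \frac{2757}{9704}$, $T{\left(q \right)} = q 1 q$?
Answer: $\frac{141213975458573258}{182738003} \approx 7.7277 \cdot 10^{8}$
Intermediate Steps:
$T{\left(q \right)} = q^{2}$ ($T{\left(q \right)} = q q = q^{2}$)
$z = \frac{182738003}{123910376}$ ($z = \frac{22459}{\left(-113\right)^{2}} - \frac{2757}{9704} = \frac{22459}{12769} - \frac{2757}{9704} = \frac{182738003}{123910376} \approx 1.4748$)
$\left(-47330 - 39563\right) \left(-8894 + \frac{1}{z}\right) = \left(-47330 - 39563\right) \left(-8894 + \frac{1}{\frac{182738003}{123910376}}\right) = - 86893 \left(-8894 + \frac{123910376}{182738003}\right) = \left(-86893\right) \left(- \frac{1625147888306}{182738003}\right) = \frac{141213975458573258}{182738003}$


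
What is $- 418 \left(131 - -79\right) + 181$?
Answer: $-87599$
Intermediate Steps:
$- 418 \left(131 - -79\right) + 181 = - 418 \left(131 + 79\right) + 181 = \left(-418\right) 210 + 181 = -87780 + 181 = -87599$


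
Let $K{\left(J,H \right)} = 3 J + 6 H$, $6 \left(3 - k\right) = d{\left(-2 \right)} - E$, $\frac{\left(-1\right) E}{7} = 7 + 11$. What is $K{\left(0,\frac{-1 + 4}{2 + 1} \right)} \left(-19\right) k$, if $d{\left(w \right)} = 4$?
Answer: $2128$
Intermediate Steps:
$E = -126$ ($E = - 7 \left(7 + 11\right) = \left(-7\right) 18 = -126$)
$k = - \frac{56}{3}$ ($k = 3 - \frac{4 - -126}{6} = 3 - \frac{4 + 126}{6} = 3 - \frac{65}{3} = - \frac{56}{3} \approx -18.667$)
$K{\left(0,\frac{-1 + 4}{2 + 1} \right)} \left(-19\right) k = \left(3 \cdot 0 + 6 \frac{-1 + 4}{2 + 1}\right) \left(-19\right) \left(- \frac{56}{3}\right) = \left(0 + 6 \cdot \frac{3}{3}\right) \left(-19\right) \left(- \frac{56}{3}\right) = \left(0 + 6 \cdot 3 \cdot \frac{1}{3}\right) \left(-19\right) \left(- \frac{56}{3}\right) = \left(0 + 6 \cdot 1\right) \left(-19\right) \left(- \frac{56}{3}\right) = \left(0 + 6\right) \left(-19\right) \left(- \frac{56}{3}\right) = 6 \left(-19\right) \left(- \frac{56}{3}\right) = \left(-114\right) \left(- \frac{56}{3}\right) = 2128$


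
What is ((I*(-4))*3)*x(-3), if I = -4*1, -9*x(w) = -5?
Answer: 80/3 ≈ 26.667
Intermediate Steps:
x(w) = 5/9 (x(w) = -1/9*(-5) = 5/9)
I = -4
((I*(-4))*3)*x(-3) = (-4*(-4)*3)*(5/9) = (16*3)*(5/9) = 48*(5/9) = 80/3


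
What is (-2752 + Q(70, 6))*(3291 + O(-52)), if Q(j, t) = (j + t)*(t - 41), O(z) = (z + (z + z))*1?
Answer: -16966620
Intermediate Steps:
O(z) = 3*z (O(z) = (z + 2*z)*1 = (3*z)*1 = 3*z)
Q(j, t) = (-41 + t)*(j + t) (Q(j, t) = (j + t)*(-41 + t) = (-41 + t)*(j + t))
(-2752 + Q(70, 6))*(3291 + O(-52)) = (-2752 + (6**2 - 41*70 - 41*6 + 70*6))*(3291 + 3*(-52)) = (-2752 + (36 - 2870 - 246 + 420))*(3291 - 156) = (-2752 - 2660)*3135 = -5412*3135 = -16966620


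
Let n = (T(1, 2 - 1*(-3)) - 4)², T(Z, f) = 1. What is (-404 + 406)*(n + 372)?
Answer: 762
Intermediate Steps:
n = 9 (n = (1 - 4)² = (-3)² = 9)
(-404 + 406)*(n + 372) = (-404 + 406)*(9 + 372) = 2*381 = 762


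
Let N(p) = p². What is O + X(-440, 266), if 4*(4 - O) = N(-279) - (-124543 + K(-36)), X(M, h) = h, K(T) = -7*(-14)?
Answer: -100603/2 ≈ -50302.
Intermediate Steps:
K(T) = 98
O = -101135/2 (O = 4 - ((-279)² - (-124543 + 98))/4 = 4 - (77841 - 1*(-124445))/4 = 4 - (77841 + 124445)/4 = 4 - ¼*202286 = 4 - 101143/2 = -101135/2 ≈ -50568.)
O + X(-440, 266) = -101135/2 + 266 = -100603/2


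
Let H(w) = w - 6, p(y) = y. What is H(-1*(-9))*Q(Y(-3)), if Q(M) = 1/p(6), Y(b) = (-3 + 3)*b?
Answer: 1/2 ≈ 0.50000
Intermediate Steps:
H(w) = -6 + w
Y(b) = 0 (Y(b) = 0*b = 0)
Q(M) = 1/6
H(-1*(-9))*Q(Y(-3)) = (-6 - 1*(-9))*(1/6) = (-6 + 9)*(1/6) = 3*(1/6) = 1/2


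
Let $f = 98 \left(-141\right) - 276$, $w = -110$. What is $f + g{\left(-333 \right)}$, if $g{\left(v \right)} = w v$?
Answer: $22536$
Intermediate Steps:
$g{\left(v \right)} = - 110 v$
$f = -14094$ ($f = -13818 - 276 = -14094$)
$f + g{\left(-333 \right)} = -14094 - -36630 = -14094 + 36630 = 22536$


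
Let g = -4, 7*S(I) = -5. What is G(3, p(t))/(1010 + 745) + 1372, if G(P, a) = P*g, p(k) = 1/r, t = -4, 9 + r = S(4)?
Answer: 802616/585 ≈ 1372.0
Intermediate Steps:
S(I) = -5/7 (S(I) = (1/7)*(-5) = -5/7)
r = -68/7 (r = -9 - 5/7 = -68/7 ≈ -9.7143)
p(k) = -7/68 (p(k) = 1/(-68/7) = -7/68)
G(P, a) = -4*P (G(P, a) = P*(-4) = -4*P)
G(3, p(t))/(1010 + 745) + 1372 = (-4*3)/(1010 + 745) + 1372 = -12/1755 + 1372 = (1/1755)*(-12) + 1372 = -4/585 + 1372 = 802616/585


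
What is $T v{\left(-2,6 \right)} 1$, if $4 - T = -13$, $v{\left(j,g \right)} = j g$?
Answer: $-204$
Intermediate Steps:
$v{\left(j,g \right)} = g j$
$T = 17$ ($T = 4 - -13 = 4 + 13 = 17$)
$T v{\left(-2,6 \right)} 1 = 17 \cdot 6 \left(-2\right) 1 = 17 \left(-12\right) 1 = \left(-204\right) 1 = -204$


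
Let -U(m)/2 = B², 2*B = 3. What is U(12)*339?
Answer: -3051/2 ≈ -1525.5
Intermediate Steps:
B = 3/2 (B = (½)*3 = 3/2 ≈ 1.5000)
U(m) = -9/2 (U(m) = -2*(3/2)² = -2*9/4 = -9/2)
U(12)*339 = -9/2*339 = -3051/2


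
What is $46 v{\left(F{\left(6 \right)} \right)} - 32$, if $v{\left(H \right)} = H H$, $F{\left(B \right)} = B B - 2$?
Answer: $53144$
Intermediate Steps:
$F{\left(B \right)} = -2 + B^{2}$ ($F{\left(B \right)} = B^{2} - 2 = -2 + B^{2}$)
$v{\left(H \right)} = H^{2}$
$46 v{\left(F{\left(6 \right)} \right)} - 32 = 46 \left(-2 + 6^{2}\right)^{2} - 32 = 46 \left(-2 + 36\right)^{2} - 32 = 46 \cdot 34^{2} - 32 = 46 \cdot 1156 - 32 = 53176 - 32 = 53144$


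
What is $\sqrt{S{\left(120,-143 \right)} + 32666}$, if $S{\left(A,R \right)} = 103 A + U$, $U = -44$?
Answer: $21 \sqrt{102} \approx 212.09$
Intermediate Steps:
$S{\left(A,R \right)} = -44 + 103 A$ ($S{\left(A,R \right)} = 103 A - 44 = -44 + 103 A$)
$\sqrt{S{\left(120,-143 \right)} + 32666} = \sqrt{\left(-44 + 103 \cdot 120\right) + 32666} = \sqrt{\left(-44 + 12360\right) + 32666} = \sqrt{12316 + 32666} = \sqrt{44982} = 21 \sqrt{102}$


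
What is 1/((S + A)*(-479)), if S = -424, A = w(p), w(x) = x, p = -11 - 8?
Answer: 1/212197 ≈ 4.7126e-6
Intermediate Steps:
p = -19
A = -19
1/((S + A)*(-479)) = 1/(-424 - 19*(-479)) = -1/479/(-443) = -1/443*(-1/479) = 1/212197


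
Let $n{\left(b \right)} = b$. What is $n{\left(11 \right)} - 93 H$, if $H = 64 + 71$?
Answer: $-12544$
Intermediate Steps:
$H = 135$
$n{\left(11 \right)} - 93 H = 11 - 12555 = -12544$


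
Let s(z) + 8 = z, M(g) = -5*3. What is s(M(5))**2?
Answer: 529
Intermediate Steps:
M(g) = -15
s(z) = -8 + z
s(M(5))**2 = (-8 - 15)**2 = (-23)**2 = 529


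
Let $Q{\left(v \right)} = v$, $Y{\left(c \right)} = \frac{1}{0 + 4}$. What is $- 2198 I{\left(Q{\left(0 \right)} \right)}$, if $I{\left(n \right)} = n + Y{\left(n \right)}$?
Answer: $- \frac{1099}{2} \approx -549.5$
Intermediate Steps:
$Y{\left(c \right)} = \frac{1}{4}$
$I{\left(n \right)} = \frac{1}{4} + n$ ($I{\left(n \right)} = n + \frac{1}{4} = \frac{1}{4} + n$)
$- 2198 I{\left(Q{\left(0 \right)} \right)} = - 2198 \left(\frac{1}{4} + 0\right) = \left(-2198\right) \frac{1}{4} = - \frac{1099}{2}$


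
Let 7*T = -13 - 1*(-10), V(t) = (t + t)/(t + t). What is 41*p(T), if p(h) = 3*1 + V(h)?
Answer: 164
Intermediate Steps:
V(t) = 1 (V(t) = (2*t)/((2*t)) = (2*t)*(1/(2*t)) = 1)
T = -3/7 (T = (-13 - 1*(-10))/7 = (-13 + 10)/7 = (⅐)*(-3) = -3/7 ≈ -0.42857)
p(h) = 4 (p(h) = 3*1 + 1 = 3 + 1 = 4)
41*p(T) = 41*4 = 164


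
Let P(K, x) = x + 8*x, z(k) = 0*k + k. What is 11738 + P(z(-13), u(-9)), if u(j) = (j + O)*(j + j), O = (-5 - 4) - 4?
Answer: 15302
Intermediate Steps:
O = -13 (O = -9 - 4 = -13)
z(k) = k (z(k) = 0 + k = k)
u(j) = 2*j*(-13 + j) (u(j) = (j - 13)*(j + j) = (-13 + j)*(2*j) = 2*j*(-13 + j))
P(K, x) = 9*x
11738 + P(z(-13), u(-9)) = 11738 + 9*(2*(-9)*(-13 - 9)) = 11738 + 9*(2*(-9)*(-22)) = 11738 + 9*396 = 11738 + 3564 = 15302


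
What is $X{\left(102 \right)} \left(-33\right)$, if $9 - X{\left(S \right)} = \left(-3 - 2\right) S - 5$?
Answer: $-17292$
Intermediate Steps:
$X{\left(S \right)} = 14 + 5 S$ ($X{\left(S \right)} = 9 - \left(\left(-3 - 2\right) S - 5\right) = 9 - \left(- 5 S - 5\right) = 9 - \left(-5 - 5 S\right) = 9 + \left(5 + 5 S\right) = 14 + 5 S$)
$X{\left(102 \right)} \left(-33\right) = \left(14 + 5 \cdot 102\right) \left(-33\right) = \left(14 + 510\right) \left(-33\right) = 524 \left(-33\right) = -17292$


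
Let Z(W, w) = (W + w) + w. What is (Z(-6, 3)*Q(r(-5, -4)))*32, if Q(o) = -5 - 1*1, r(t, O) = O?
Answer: 0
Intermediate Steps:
Z(W, w) = W + 2*w
Q(o) = -6 (Q(o) = -5 - 1 = -6)
(Z(-6, 3)*Q(r(-5, -4)))*32 = ((-6 + 2*3)*(-6))*32 = ((-6 + 6)*(-6))*32 = (0*(-6))*32 = 0*32 = 0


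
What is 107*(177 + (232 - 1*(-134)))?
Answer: 58101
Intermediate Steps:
107*(177 + (232 - 1*(-134))) = 107*(177 + (232 + 134)) = 107*(177 + 366) = 107*543 = 58101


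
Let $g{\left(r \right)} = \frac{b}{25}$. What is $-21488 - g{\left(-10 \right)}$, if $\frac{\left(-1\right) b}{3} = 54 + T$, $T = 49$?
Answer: $- \frac{536891}{25} \approx -21476.0$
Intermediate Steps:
$b = -309$ ($b = - 3 \left(54 + 49\right) = \left(-3\right) 103 = -309$)
$g{\left(r \right)} = - \frac{309}{25}$
$-21488 - g{\left(-10 \right)} = -21488 - - \frac{309}{25} = -21488 + \frac{309}{25} = - \frac{536891}{25}$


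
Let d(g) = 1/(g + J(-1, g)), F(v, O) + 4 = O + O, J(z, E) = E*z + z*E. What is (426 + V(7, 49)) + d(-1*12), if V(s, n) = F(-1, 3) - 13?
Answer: 4981/12 ≈ 415.08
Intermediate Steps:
J(z, E) = 2*E*z (J(z, E) = E*z + E*z = 2*E*z)
F(v, O) = -4 + 2*O (F(v, O) = -4 + (O + O) = -4 + 2*O)
d(g) = -1/g (d(g) = 1/(g + 2*g*(-1)) = 1/(g - 2*g) = 1/(-g) = -1/g)
V(s, n) = -11 (V(s, n) = (-4 + 2*3) - 13 = (-4 + 6) - 13 = 2 - 13 = -11)
(426 + V(7, 49)) + d(-1*12) = (426 - 11) - 1/((-1*12)) = 415 - 1/(-12) = 415 - 1*(-1/12) = 415 + 1/12 = 4981/12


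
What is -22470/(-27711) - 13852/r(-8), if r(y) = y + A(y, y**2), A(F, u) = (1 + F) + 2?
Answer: 128048294/120081 ≈ 1066.3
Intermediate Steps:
A(F, u) = 3 + F
r(y) = 3 + 2*y (r(y) = y + (3 + y) = 3 + 2*y)
-22470/(-27711) - 13852/r(-8) = -22470/(-27711) - 13852/(3 + 2*(-8)) = -22470*(-1/27711) - 13852/(3 - 16) = 7490/9237 - 13852/(-13) = 7490/9237 - 13852*(-1/13) = 7490/9237 + 13852/13 = 128048294/120081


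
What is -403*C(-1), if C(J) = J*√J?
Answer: 403*I ≈ 403.0*I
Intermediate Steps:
C(J) = J^(3/2)
-403*C(-1) = -(-403)*I = 403*I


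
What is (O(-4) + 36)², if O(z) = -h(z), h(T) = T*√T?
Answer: 1232 + 576*I ≈ 1232.0 + 576.0*I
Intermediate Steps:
h(T) = T^(3/2)
O(z) = -z^(3/2)
(O(-4) + 36)² = (-(-4)^(3/2) + 36)² = (-(-8)*I + 36)² = (8*I + 36)² = (36 + 8*I)²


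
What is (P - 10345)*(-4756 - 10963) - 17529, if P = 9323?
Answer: 16047289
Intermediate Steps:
(P - 10345)*(-4756 - 10963) - 17529 = (9323 - 10345)*(-4756 - 10963) - 17529 = -1022*(-15719) - 17529 = 16064818 - 17529 = 16047289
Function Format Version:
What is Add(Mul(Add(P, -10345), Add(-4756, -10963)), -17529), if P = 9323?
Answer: 16047289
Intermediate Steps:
Add(Mul(Add(P, -10345), Add(-4756, -10963)), -17529) = Add(Mul(Add(9323, -10345), Add(-4756, -10963)), -17529) = Add(Mul(-1022, -15719), -17529) = Add(16064818, -17529) = 16047289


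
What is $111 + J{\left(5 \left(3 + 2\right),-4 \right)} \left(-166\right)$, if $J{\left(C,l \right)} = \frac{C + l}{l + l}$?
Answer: $\frac{2187}{4} \approx 546.75$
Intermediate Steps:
$J{\left(C,l \right)} = \frac{C + l}{2 l}$
$111 + J{\left(5 \left(3 + 2\right),-4 \right)} \left(-166\right) = 111 + \frac{5 \left(3 + 2\right) - 4}{2 \left(-4\right)} \left(-166\right) = 111 + \frac{1}{2} \left(- \frac{1}{4}\right) \left(5 \cdot 5 - 4\right) \left(-166\right) = 111 + \frac{1}{2} \left(- \frac{1}{4}\right) \left(25 - 4\right) \left(-166\right) = 111 + \frac{1}{2} \left(- \frac{1}{4}\right) 21 \left(-166\right) = 111 - - \frac{1743}{4} = 111 + \frac{1743}{4} = \frac{2187}{4}$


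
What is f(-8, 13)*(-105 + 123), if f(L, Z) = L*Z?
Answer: -1872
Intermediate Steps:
f(-8, 13)*(-105 + 123) = (-8*13)*(-105 + 123) = -104*18 = -1872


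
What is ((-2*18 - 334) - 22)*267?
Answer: -104664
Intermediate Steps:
((-2*18 - 334) - 22)*267 = ((-36 - 334) - 22)*267 = (-370 - 22)*267 = -392*267 = -104664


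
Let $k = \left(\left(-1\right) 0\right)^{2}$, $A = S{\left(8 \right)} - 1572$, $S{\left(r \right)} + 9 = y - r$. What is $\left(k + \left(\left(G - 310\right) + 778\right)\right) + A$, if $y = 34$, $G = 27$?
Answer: $-1060$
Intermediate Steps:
$S{\left(r \right)} = 25 - r$ ($S{\left(r \right)} = -9 - \left(-34 + r\right) = 25 - r$)
$A = -1555$ ($A = \left(25 - 8\right) - 1572 = 17 - 1572 = -1555$)
$k = 0$ ($k = 0^{2} = 0$)
$\left(k + \left(\left(G - 310\right) + 778\right)\right) + A = \left(0 + \left(\left(27 - 310\right) + 778\right)\right) - 1555 = \left(0 + \left(-283 + 778\right)\right) - 1555 = \left(0 + 495\right) - 1555 = 495 - 1555 = -1060$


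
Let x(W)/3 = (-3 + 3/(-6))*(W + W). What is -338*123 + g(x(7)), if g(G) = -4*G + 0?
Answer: -40986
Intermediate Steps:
x(W) = -21*W (x(W) = 3*((-3 + 3/(-6))*(W + W)) = 3*((-3 + 3*(-⅙))*(2*W)) = 3*((-3 - ½)*(2*W)) = 3*(-7*W) = -21*W)
g(G) = -4*G
-338*123 + g(x(7)) = -338*123 - (-84)*7 = -41574 - 4*(-147) = -41574 + 588 = -40986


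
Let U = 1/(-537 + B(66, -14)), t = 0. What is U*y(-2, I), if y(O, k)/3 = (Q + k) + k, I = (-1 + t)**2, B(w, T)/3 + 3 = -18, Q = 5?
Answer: -7/200 ≈ -0.035000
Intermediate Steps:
B(w, T) = -63 (B(w, T) = -9 + 3*(-18) = -9 - 54 = -63)
U = -1/600 (U = 1/(-537 - 63) = 1/(-600) = -1/600 ≈ -0.0016667)
I = 1 (I = (-1 + 0)**2 = (-1)**2 = 1)
y(O, k) = 15 + 6*k (y(O, k) = 3*((5 + k) + k) = 3*(5 + 2*k) = 15 + 6*k)
U*y(-2, I) = -(15 + 6*1)/600 = -(15 + 6)/600 = -1/600*21 = -7/200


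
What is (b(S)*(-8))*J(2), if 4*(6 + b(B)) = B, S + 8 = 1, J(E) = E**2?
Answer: 248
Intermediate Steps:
S = -7 (S = -8 + 1 = -7)
b(B) = -6 + B/4
(b(S)*(-8))*J(2) = ((-6 + (1/4)*(-7))*(-8))*2**2 = ((-6 - 7/4)*(-8))*4 = -31/4*(-8)*4 = 62*4 = 248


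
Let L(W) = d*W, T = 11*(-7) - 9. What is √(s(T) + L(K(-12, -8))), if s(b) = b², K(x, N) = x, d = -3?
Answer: 2*√1858 ≈ 86.209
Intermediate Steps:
T = -86 (T = -77 - 9 = -86)
L(W) = -3*W
√(s(T) + L(K(-12, -8))) = √((-86)² - 3*(-12)) = √(7396 + 36) = √7432 = 2*√1858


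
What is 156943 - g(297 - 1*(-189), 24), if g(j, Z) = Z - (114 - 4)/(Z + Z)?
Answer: 3766111/24 ≈ 1.5692e+5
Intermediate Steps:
g(j, Z) = Z - 55/Z (g(j, Z) = Z - 110/(2*Z) = Z - 110*1/(2*Z) = Z - 55/Z)
156943 - g(297 - 1*(-189), 24) = 156943 - (24 - 55/24) = 156943 - 1*521/24 = 156943 - 521/24 = 3766111/24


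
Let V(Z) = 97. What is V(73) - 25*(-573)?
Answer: 14422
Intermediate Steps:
V(73) - 25*(-573) = 97 - 25*(-573) = 97 + 14325 = 14422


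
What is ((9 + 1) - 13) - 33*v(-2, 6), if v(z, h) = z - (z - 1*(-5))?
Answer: 162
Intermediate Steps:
v(z, h) = -5 (v(z, h) = z - (z + 5) = z - (5 + z) = z + (-5 - z) = -5)
((9 + 1) - 13) - 33*v(-2, 6) = ((9 + 1) - 13) - 33*(-5) = (10 - 13) + 165 = -3 + 165 = 162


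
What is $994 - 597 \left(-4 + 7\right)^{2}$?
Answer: $-4379$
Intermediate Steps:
$994 - 597 \left(-4 + 7\right)^{2} = 994 - 597 \cdot 3^{2} = 994 - 5373 = -4379$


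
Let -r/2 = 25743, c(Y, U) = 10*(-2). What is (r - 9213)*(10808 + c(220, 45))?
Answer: -654820812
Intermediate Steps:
c(Y, U) = -20
r = -51486 (r = -2*25743 = -51486)
(r - 9213)*(10808 + c(220, 45)) = (-51486 - 9213)*(10808 - 20) = -60699*10788 = -654820812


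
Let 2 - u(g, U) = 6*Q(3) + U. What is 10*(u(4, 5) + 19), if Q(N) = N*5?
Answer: -740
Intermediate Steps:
Q(N) = 5*N
u(g, U) = -88 - U (u(g, U) = 2 - (6*(5*3) + U) = 2 - (6*15 + U) = 2 - (90 + U) = 2 + (-90 - U) = -88 - U)
10*(u(4, 5) + 19) = 10*((-88 - 1*5) + 19) = 10*((-88 - 5) + 19) = 10*(-93 + 19) = 10*(-74) = -740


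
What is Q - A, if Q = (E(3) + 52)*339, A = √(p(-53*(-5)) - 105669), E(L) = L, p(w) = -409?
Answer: 18645 - I*√106078 ≈ 18645.0 - 325.7*I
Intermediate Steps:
A = I*√106078 (A = √(-409 - 105669) = √(-106078) = I*√106078 ≈ 325.7*I)
Q = 18645 (Q = (3 + 52)*339 = 55*339 = 18645)
Q - A = 18645 - I*√106078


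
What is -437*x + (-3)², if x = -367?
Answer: 160388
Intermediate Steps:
-437*x + (-3)² = -437*(-367) + (-3)² = 160379 + 9 = 160388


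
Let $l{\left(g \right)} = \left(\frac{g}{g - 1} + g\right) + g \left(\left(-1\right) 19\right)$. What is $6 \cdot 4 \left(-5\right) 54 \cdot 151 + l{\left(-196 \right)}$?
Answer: $- \frac{192065348}{197} \approx -9.7495 \cdot 10^{5}$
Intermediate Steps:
$l{\left(g \right)} = - 18 g + \frac{g}{-1 + g}$ ($l{\left(g \right)} = \left(\frac{g}{-1 + g} + g\right) + g \left(-19\right) = \left(\frac{g}{-1 + g} + g\right) - 19 g = \left(g + \frac{g}{-1 + g}\right) - 19 g = - 18 g + \frac{g}{-1 + g}$)
$6 \cdot 4 \left(-5\right) 54 \cdot 151 + l{\left(-196 \right)} = 6 \cdot 4 \left(-5\right) 54 \cdot 151 - \frac{196 \left(19 - -3528\right)}{-1 - 196} = 24 \left(-5\right) 54 \cdot 151 - \frac{196 \left(19 + 3528\right)}{-197} = \left(-120\right) 54 \cdot 151 - \left(- \frac{196}{197}\right) 3547 = \left(-6480\right) 151 + \frac{695212}{197} = -978480 + \frac{695212}{197} = - \frac{192065348}{197}$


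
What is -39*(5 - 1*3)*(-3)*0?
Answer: 0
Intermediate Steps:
-39*(5 - 1*3)*(-3)*0 = -39*(5 - 3)*(-3)*0 = -39*2*(-3)*0 = -(-234)*0 = -39*0 = 0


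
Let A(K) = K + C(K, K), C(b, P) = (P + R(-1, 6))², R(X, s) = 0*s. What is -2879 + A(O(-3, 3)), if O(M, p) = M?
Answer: -2873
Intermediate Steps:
R(X, s) = 0
C(b, P) = P² (C(b, P) = (P + 0)² = P²)
A(K) = K + K²
-2879 + A(O(-3, 3)) = -2879 - 3*(1 - 3) = -2879 - 3*(-2) = -2879 + 6 = -2873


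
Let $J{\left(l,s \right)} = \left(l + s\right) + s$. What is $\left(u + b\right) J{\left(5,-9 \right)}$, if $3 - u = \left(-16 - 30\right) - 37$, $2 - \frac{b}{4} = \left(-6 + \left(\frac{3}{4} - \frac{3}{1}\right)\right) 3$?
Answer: $-2509$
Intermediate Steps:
$b = 107$ ($b = 8 - 4 \left(-6 + \left(\frac{3}{4} - \frac{3}{1}\right)\right) 3 = 8 - 4 \left(-6 + \left(3 \cdot \frac{1}{4} - 3\right)\right) 3 = 8 - 4 \left(-6 + \left(\frac{3}{4} - 3\right)\right) 3 = 8 - 4 \left(-6 - \frac{9}{4}\right) 3 = 8 - 4 \left(\left(- \frac{33}{4}\right) 3\right) = 8 - -99 = 8 + 99 = 107$)
$u = 86$ ($u = 3 - \left(\left(-16 - 30\right) - 37\right) = 3 - \left(-46 - 37\right) = 3 - -83 = 3 + 83 = 86$)
$J{\left(l,s \right)} = l + 2 s$
$\left(u + b\right) J{\left(5,-9 \right)} = \left(86 + 107\right) \left(5 + 2 \left(-9\right)\right) = 193 \left(5 - 18\right) = 193 \left(-13\right) = -2509$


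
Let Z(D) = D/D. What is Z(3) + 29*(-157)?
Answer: -4552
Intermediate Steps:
Z(D) = 1
Z(3) + 29*(-157) = 1 + 29*(-157) = 1 - 4553 = -4552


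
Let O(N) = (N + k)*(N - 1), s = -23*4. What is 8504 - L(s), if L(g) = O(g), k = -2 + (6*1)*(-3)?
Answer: -1912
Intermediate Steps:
s = -92
k = -20 (k = -2 + 6*(-3) = -2 - 18 = -20)
O(N) = (-1 + N)*(-20 + N) (O(N) = (N - 20)*(N - 1) = (-20 + N)*(-1 + N) = (-1 + N)*(-20 + N))
L(g) = 20 + g² - 21*g
8504 - L(s) = 8504 - (20 + (-92)² - 21*(-92)) = 8504 - (20 + 8464 + 1932) = 8504 - 1*10416 = 8504 - 10416 = -1912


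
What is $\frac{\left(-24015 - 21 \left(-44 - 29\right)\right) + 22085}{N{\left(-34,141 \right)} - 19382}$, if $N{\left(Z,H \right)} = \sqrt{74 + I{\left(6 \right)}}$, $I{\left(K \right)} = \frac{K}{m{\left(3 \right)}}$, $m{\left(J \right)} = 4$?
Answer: $\frac{15389308}{751323697} + \frac{397 \sqrt{302}}{751323697} \approx 0.020492$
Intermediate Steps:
$I{\left(K \right)} = \frac{K}{4}$
$N{\left(Z,H \right)} = \frac{\sqrt{302}}{2}$ ($N{\left(Z,H \right)} = \sqrt{74 + \frac{1}{4} \cdot 6} = \sqrt{74 + \frac{3}{2}} = \sqrt{\frac{151}{2}} = \frac{\sqrt{302}}{2}$)
$\frac{\left(-24015 - 21 \left(-44 - 29\right)\right) + 22085}{N{\left(-34,141 \right)} - 19382} = \frac{\left(-24015 - 21 \left(-44 - 29\right)\right) + 22085}{\frac{\sqrt{302}}{2} - 19382} = \frac{\left(-24015 - 21 \left(-73\right)\right) + 22085}{-19382 + \frac{\sqrt{302}}{2}} = \frac{\left(-24015 - -1533\right) + 22085}{-19382 + \frac{\sqrt{302}}{2}} = \frac{\left(-24015 + 1533\right) + 22085}{-19382 + \frac{\sqrt{302}}{2}} = \frac{-22482 + 22085}{-19382 + \frac{\sqrt{302}}{2}} = - \frac{397}{-19382 + \frac{\sqrt{302}}{2}}$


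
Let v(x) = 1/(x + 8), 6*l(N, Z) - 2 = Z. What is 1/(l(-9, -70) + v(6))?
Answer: -42/473 ≈ -0.088795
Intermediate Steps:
l(N, Z) = ⅓ + Z/6
v(x) = 1/(8 + x)
1/(l(-9, -70) + v(6)) = 1/((⅓ + (⅙)*(-70)) + 1/(8 + 6)) = 1/((⅓ - 35/3) + 1/14) = 1/(-34/3 + 1/14) = 1/(-473/42) = -42/473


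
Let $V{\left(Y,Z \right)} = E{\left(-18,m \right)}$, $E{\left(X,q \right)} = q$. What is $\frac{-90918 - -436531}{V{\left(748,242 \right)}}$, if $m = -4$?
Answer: $- \frac{345613}{4} \approx -86403.0$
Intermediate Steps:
$V{\left(Y,Z \right)} = -4$
$\frac{-90918 - -436531}{V{\left(748,242 \right)}} = \frac{-90918 - -436531}{-4} = \left(-90918 + 436531\right) \left(- \frac{1}{4}\right) = 345613 \left(- \frac{1}{4}\right) = - \frac{345613}{4}$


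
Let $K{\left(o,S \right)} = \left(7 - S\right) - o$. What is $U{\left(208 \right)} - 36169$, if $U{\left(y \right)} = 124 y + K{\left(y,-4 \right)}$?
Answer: $-10574$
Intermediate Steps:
$K{\left(o,S \right)} = 7 - S - o$
$U{\left(y \right)} = 11 + 123 y$ ($U{\left(y \right)} = 124 y - \left(-11 + y\right) = 11 + 123 y$)
$U{\left(208 \right)} - 36169 = \left(11 + 123 \cdot 208\right) - 36169 = \left(11 + 25584\right) - 36169 = 25595 - 36169 = -10574$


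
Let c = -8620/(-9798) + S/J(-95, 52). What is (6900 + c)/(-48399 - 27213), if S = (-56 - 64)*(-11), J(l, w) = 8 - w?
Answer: -8415110/92605797 ≈ -0.090870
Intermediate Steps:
S = 1320 (S = -120*(-11) = 1320)
c = -142660/4899 (c = -8620/(-9798) + 1320/(8 - 1*52) = -8620*(-1/9798) + 1320/(8 - 52) = 4310/4899 + 1320/(-44) = 4310/4899 + 1320*(-1/44) = 4310/4899 - 30 = -142660/4899 ≈ -29.120)
(6900 + c)/(-48399 - 27213) = (6900 - 142660/4899)/(-48399 - 27213) = (33660440/4899)/(-75612) = (33660440/4899)*(-1/75612) = -8415110/92605797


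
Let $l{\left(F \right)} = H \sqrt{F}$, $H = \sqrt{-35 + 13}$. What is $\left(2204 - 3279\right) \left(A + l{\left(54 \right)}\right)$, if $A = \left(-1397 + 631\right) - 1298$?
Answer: $2218800 - 6450 i \sqrt{33} \approx 2.2188 \cdot 10^{6} - 37052.0 i$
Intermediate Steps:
$A = -2064$ ($A = -766 - 1298 = -2064$)
$H = i \sqrt{22}$ ($H = \sqrt{-22} = i \sqrt{22} \approx 4.6904 i$)
$l{\left(F \right)} = i \sqrt{22} \sqrt{F}$
$\left(2204 - 3279\right) \left(A + l{\left(54 \right)}\right) = \left(2204 - 3279\right) \left(-2064 + i \sqrt{22} \sqrt{54}\right) = - 1075 \left(-2064 + i \sqrt{22} \cdot 3 \sqrt{6}\right) = - 1075 \left(-2064 + 6 i \sqrt{33}\right) = 2218800 - 6450 i \sqrt{33}$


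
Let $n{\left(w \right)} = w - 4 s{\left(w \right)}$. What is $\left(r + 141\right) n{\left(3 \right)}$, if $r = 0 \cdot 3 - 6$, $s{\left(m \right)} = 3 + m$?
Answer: $-2835$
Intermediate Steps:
$r = -6$ ($r = 0 - 6 = -6$)
$n{\left(w \right)} = -12 - 3 w$ ($n{\left(w \right)} = w - 4 \left(3 + w\right) = w - \left(12 + 4 w\right) = -12 - 3 w$)
$\left(r + 141\right) n{\left(3 \right)} = \left(-6 + 141\right) \left(-12 - 9\right) = 135 \left(-12 - 9\right) = 135 \left(-21\right) = -2835$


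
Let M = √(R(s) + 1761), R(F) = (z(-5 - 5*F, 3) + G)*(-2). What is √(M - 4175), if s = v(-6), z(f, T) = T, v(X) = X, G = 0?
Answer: √(-4175 + 3*√195) ≈ 64.289*I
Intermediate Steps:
s = -6
R(F) = -6 (R(F) = (3 + 0)*(-2) = 3*(-2) = -6)
M = 3*√195 (M = √(-6 + 1761) = √1755 = 3*√195 ≈ 41.893)
√(M - 4175) = √(3*√195 - 4175) = √(-4175 + 3*√195)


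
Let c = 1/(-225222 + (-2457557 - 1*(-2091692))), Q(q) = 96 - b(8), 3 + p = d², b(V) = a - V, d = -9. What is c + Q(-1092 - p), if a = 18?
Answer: 50833481/591087 ≈ 86.000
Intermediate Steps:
b(V) = 18 - V
p = 78 (p = -3 + (-9)² = -3 + 81 = 78)
Q(q) = 86 (Q(q) = 96 - (18 - 1*8) = 96 - (18 - 8) = 96 - 1*10 = 96 - 10 = 86)
c = -1/591087 (c = 1/(-225222 + (-2457557 + 2091692)) = 1/(-225222 - 365865) = 1/(-591087) = -1/591087 ≈ -1.6918e-6)
c + Q(-1092 - p) = -1/591087 + 86 = 50833481/591087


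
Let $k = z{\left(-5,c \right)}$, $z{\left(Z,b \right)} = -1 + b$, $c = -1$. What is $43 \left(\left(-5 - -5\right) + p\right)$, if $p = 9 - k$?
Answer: $473$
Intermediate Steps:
$k = -2$ ($k = -1 - 1 = -2$)
$p = 11$ ($p = 9 - -2 = 9 + 2 = 11$)
$43 \left(\left(-5 - -5\right) + p\right) = 43 \left(\left(-5 - -5\right) + 11\right) = 43 \left(\left(-5 + 5\right) + 11\right) = 43 \left(0 + 11\right) = 43 \cdot 11 = 473$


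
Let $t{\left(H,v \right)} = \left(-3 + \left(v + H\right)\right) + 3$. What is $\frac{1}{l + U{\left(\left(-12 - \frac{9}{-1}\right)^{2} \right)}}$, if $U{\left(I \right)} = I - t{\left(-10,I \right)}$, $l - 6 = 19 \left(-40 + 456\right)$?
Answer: $\frac{1}{7920} \approx 0.00012626$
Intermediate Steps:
$t{\left(H,v \right)} = H + v$ ($t{\left(H,v \right)} = \left(-3 + \left(H + v\right)\right) + 3 = \left(-3 + H + v\right) + 3 = H + v$)
$l = 7910$ ($l = 6 + 19 \left(-40 + 456\right) = 6 + 19 \cdot 416 = 6 + 7904 = 7910$)
$U{\left(I \right)} = 10$ ($U{\left(I \right)} = I - \left(-10 + I\right) = 10$)
$\frac{1}{l + U{\left(\left(-12 - \frac{9}{-1}\right)^{2} \right)}} = \frac{1}{7910 + 10} = \frac{1}{7920}$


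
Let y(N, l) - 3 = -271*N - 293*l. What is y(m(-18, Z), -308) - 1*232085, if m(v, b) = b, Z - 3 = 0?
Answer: -142651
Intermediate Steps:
Z = 3 (Z = 3 + 0 = 3)
y(N, l) = 3 - 293*l - 271*N (y(N, l) = 3 + (-271*N - 293*l) = 3 + (-293*l - 271*N) = 3 - 293*l - 271*N)
y(m(-18, Z), -308) - 1*232085 = (3 - 293*(-308) - 271*3) - 1*232085 = (3 + 90244 - 813) - 232085 = 89434 - 232085 = -142651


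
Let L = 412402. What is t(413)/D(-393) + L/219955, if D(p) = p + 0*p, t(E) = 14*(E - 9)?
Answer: -1081991494/86442315 ≈ -12.517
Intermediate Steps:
t(E) = -126 + 14*E (t(E) = 14*(-9 + E) = -126 + 14*E)
D(p) = p (D(p) = p + 0 = p)
t(413)/D(-393) + L/219955 = (-126 + 14*413)/(-393) + 412402/219955 = (-126 + 5782)*(-1/393) + 412402*(1/219955) = 5656*(-1/393) + 412402/219955 = -5656/393 + 412402/219955 = -1081991494/86442315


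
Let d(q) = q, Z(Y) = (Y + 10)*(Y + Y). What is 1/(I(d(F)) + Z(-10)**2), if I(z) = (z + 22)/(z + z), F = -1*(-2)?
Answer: 1/6 ≈ 0.16667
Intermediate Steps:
Z(Y) = 2*Y*(10 + Y) (Z(Y) = (10 + Y)*(2*Y) = 2*Y*(10 + Y))
F = 2
I(z) = (22 + z)/(2*z) (I(z) = (22 + z)/((2*z)) = (22 + z)*(1/(2*z)) = (22 + z)/(2*z))
1/(I(d(F)) + Z(-10)**2) = 1/((1/2)*(22 + 2)/2 + (2*(-10)*(10 - 10))**2) = 1/((1/2)*(1/2)*24 + (2*(-10)*0)**2) = 1/(6 + 0**2) = 1/(6 + 0) = 1/6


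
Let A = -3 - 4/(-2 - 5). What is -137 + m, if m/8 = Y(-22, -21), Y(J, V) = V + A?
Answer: -2271/7 ≈ -324.43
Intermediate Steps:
A = -17/7 (A = -3 - 4/(-7) = -3 - 4*(-⅐) = -3 + 4/7 = -17/7 ≈ -2.4286)
Y(J, V) = -17/7 + V (Y(J, V) = V - 17/7 = -17/7 + V)
m = -1312/7 (m = 8*(-17/7 - 21) = 8*(-164/7) = -1312/7 ≈ -187.43)
-137 + m = -137 - 1312/7 = -2271/7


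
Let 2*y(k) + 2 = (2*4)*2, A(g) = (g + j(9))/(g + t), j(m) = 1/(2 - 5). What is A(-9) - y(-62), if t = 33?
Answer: -133/18 ≈ -7.3889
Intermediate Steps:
j(m) = -⅓ (j(m) = 1/(-3) = -⅓)
A(g) = (-⅓ + g)/(33 + g) (A(g) = (g - ⅓)/(g + 33) = (-⅓ + g)/(33 + g))
y(k) = 7 (y(k) = -1 + ((2*4)*2)/2 = -1 + (8*2)/2 = -1 + (½)*16 = -1 + 8 = 7)
A(-9) - y(-62) = (-⅓ - 9)/(33 - 9) - 1*7 = -28/3/24 - 7 = (1/24)*(-28/3) - 7 = -7/18 - 7 = -133/18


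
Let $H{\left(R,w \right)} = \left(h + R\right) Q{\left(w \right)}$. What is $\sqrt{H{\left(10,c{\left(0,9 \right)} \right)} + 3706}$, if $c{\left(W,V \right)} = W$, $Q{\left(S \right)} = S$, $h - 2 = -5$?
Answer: $\sqrt{3706} \approx 60.877$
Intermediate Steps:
$h = -3$ ($h = 2 - 5 = -3$)
$H{\left(R,w \right)} = w \left(-3 + R\right)$ ($H{\left(R,w \right)} = \left(-3 + R\right) w = w \left(-3 + R\right)$)
$\sqrt{H{\left(10,c{\left(0,9 \right)} \right)} + 3706} = \sqrt{0 \left(-3 + 10\right) + 3706} = \sqrt{0 \cdot 7 + 3706} = \sqrt{0 + 3706} = \sqrt{3706}$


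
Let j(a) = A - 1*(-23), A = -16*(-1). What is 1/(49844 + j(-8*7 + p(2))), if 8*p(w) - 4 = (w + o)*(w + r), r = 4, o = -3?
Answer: 1/49883 ≈ 2.0047e-5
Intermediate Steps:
A = 16
p(w) = ½ + (-3 + w)*(4 + w)/8 (p(w) = ½ + ((w - 3)*(w + 4))/8 = ½ + ((-3 + w)*(4 + w))/8 = ½ + (-3 + w)*(4 + w)/8)
j(a) = 39 (j(a) = 16 - 1*(-23) = 16 + 23 = 39)
1/(49844 + j(-8*7 + p(2))) = 1/(49844 + 39) = 1/49883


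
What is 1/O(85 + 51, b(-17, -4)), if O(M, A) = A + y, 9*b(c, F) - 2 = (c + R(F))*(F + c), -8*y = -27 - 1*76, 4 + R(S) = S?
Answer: 72/5143 ≈ 0.014000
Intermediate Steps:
R(S) = -4 + S
y = 103/8 (y = -(-27 - 1*76)/8 = -(-27 - 76)/8 = -⅛*(-103) = 103/8 ≈ 12.875)
b(c, F) = 2/9 + (F + c)*(-4 + F + c)/9 (b(c, F) = 2/9 + ((c + (-4 + F))*(F + c))/9 = 2/9 + ((-4 + F + c)*(F + c))/9 = 2/9 + ((F + c)*(-4 + F + c))/9 = 2/9 + (F + c)*(-4 + F + c)/9)
O(M, A) = 103/8 + A (O(M, A) = A + 103/8 = 103/8 + A)
1/O(85 + 51, b(-17, -4)) = 1/(103/8 + (2/9 + (⅑)*(-17)² + (⅑)*(-4)*(-17) + (⅑)*(-4)*(-4 - 4) + (⅑)*(-17)*(-4 - 4))) = 1/(103/8 + (2/9 + (⅑)*289 + 68/9 + (⅑)*(-4)*(-8) + (⅑)*(-17)*(-8))) = 1/(103/8 + (2/9 + 289/9 + 68/9 + 32/9 + 136/9)) = 1/(103/8 + 527/9) = 1/(5143/72) = 72/5143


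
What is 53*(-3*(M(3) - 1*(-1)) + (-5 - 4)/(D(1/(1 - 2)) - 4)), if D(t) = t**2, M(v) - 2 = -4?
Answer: 318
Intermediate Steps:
M(v) = -2 (M(v) = 2 - 4 = -2)
53*(-3*(M(3) - 1*(-1)) + (-5 - 4)/(D(1/(1 - 2)) - 4)) = 53*(-3*(-2 - 1*(-1)) + (-5 - 4)/((1/(1 - 2))**2 - 4)) = 53*(-3*(-2 + 1) - 9/((1/(-1))**2 - 4)) = 53*(-3*(-1) - 9/((-1)**2 - 4)) = 53*(3 - 9/(1 - 4)) = 53*(3 - 9/(-3)) = 53*(3 - 9*(-1/3)) = 53*(3 + 3) = 53*6 = 318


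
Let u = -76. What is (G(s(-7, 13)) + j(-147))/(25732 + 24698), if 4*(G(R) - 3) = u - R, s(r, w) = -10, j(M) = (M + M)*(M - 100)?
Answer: 48403/33620 ≈ 1.4397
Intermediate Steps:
j(M) = 2*M*(-100 + M) (j(M) = (2*M)*(-100 + M) = 2*M*(-100 + M))
G(R) = -16 - R/4 (G(R) = 3 + (-76 - R)/4 = 3 + (-19 - R/4) = -16 - R/4)
(G(s(-7, 13)) + j(-147))/(25732 + 24698) = ((-16 - 1/4*(-10)) + 2*(-147)*(-100 - 147))/(25732 + 24698) = ((-16 + 5/2) + 2*(-147)*(-247))/50430 = (-27/2 + 72618)*(1/50430) = (145209/2)*(1/50430) = 48403/33620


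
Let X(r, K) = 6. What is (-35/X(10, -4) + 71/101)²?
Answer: 9665881/367236 ≈ 26.321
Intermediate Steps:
(-35/X(10, -4) + 71/101)² = (-35/6 + 71/101)² = (-3109/606)² = 9665881/367236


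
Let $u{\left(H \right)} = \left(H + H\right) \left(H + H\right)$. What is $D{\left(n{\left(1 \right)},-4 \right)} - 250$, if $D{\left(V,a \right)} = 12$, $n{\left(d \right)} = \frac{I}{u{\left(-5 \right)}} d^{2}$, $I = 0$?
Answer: $-238$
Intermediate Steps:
$u{\left(H \right)} = 4 H^{2}$ ($u{\left(H \right)} = 2 H 2 H = 4 H^{2}$)
$n{\left(d \right)} = 0$ ($n{\left(d \right)} = \frac{0}{4 \left(-5\right)^{2}} d^{2} = \frac{0}{4 \cdot 25} d^{2} = \frac{0}{100} d^{2} = 0 \cdot \frac{1}{100} d^{2} = 0 d^{2} = 0$)
$D{\left(n{\left(1 \right)},-4 \right)} - 250 = 12 - 250 = -238$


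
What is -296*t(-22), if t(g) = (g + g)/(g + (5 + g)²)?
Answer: 13024/267 ≈ 48.779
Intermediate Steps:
t(g) = 2*g/(g + (5 + g)²) (t(g) = (2*g)/(g + (5 + g)²) = 2*g/(g + (5 + g)²))
-296*t(-22) = -592*(-22)/(-22 + (5 - 22)²) = -592*(-22)/(-22 + (-17)²) = -592*(-22)/(-22 + 289) = -592*(-22)/267 = -296*(-44/267) = 13024/267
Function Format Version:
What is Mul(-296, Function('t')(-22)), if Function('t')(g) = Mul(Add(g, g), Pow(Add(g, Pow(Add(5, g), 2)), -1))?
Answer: Rational(13024, 267) ≈ 48.779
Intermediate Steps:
Function('t')(g) = Mul(2, g, Pow(Add(g, Pow(Add(5, g), 2)), -1)) (Function('t')(g) = Mul(Mul(2, g), Pow(Add(g, Pow(Add(5, g), 2)), -1)) = Mul(2, g, Pow(Add(g, Pow(Add(5, g), 2)), -1)))
Mul(-296, Function('t')(-22)) = Mul(-296, Mul(2, -22, Pow(Add(-22, Pow(Add(5, -22), 2)), -1))) = Mul(-296, Mul(2, -22, Pow(Add(-22, Pow(-17, 2)), -1))) = Mul(-296, Mul(2, -22, Pow(Add(-22, 289), -1))) = Mul(-296, Mul(2, -22, Pow(267, -1))) = Mul(-296, Mul(2, -22, Rational(1, 267))) = Mul(-296, Rational(-44, 267)) = Rational(13024, 267)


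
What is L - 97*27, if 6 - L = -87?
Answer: -2526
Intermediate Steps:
L = 93 (L = 6 - 1*(-87) = 6 + 87 = 93)
L - 97*27 = 93 - 97*27 = 93 - 2619 = -2526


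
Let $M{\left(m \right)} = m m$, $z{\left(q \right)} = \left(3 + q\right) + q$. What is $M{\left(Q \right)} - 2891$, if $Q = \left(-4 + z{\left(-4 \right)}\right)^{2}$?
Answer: $3670$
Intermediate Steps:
$z{\left(q \right)} = 3 + 2 q$
$Q = 81$ ($Q = \left(-4 + \left(3 + 2 \left(-4\right)\right)\right)^{2} = \left(-4 + \left(3 - 8\right)\right)^{2} = \left(-4 - 5\right)^{2} = \left(-9\right)^{2} = 81$)
$M{\left(m \right)} = m^{2}$
$M{\left(Q \right)} - 2891 = 81^{2} - 2891 = 6561 - 2891 = 3670$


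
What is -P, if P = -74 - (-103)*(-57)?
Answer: 5945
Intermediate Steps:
P = -5945 (P = -74 - 103*57 = -74 - 5871 = -5945)
-P = -1*(-5945) = 5945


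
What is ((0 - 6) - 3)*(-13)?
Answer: 117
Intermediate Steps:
((0 - 6) - 3)*(-13) = (-6 - 3)*(-13) = -9*(-13) = 117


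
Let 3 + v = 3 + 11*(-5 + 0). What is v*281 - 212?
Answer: -15667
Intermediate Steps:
v = -55 (v = -3 + (3 + 11*(-5 + 0)) = -3 + (3 + 11*(-5)) = -3 + (3 - 55) = -3 - 52 = -55)
v*281 - 212 = -55*281 - 212 = -15455 - 212 = -15667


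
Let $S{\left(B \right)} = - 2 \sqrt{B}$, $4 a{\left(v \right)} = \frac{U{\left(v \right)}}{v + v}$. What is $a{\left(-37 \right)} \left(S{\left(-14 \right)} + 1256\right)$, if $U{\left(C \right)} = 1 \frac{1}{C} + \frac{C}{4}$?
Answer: $\frac{215561}{5476} - \frac{1373 i \sqrt{14}}{21904} \approx 39.365 - 0.23454 i$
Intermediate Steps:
$U{\left(C \right)} = \frac{1}{C} + \frac{C}{4}$ ($U{\left(C \right)} = \frac{1}{C} + C \frac{1}{4} = \frac{1}{C} + \frac{C}{4}$)
$a{\left(v \right)} = \frac{\frac{1}{v} + \frac{v}{4}}{8 v}$ ($a{\left(v \right)} = \frac{\left(\frac{1}{v} + \frac{v}{4}\right) \frac{1}{v + v}}{4} = \frac{\left(\frac{1}{v} + \frac{v}{4}\right) \frac{1}{2 v}}{4} = \frac{\frac{1}{2} \frac{1}{v} \left(\frac{1}{v} + \frac{v}{4}\right)}{4} = \frac{\frac{1}{v} + \frac{v}{4}}{8 v}$)
$a{\left(-37 \right)} \left(S{\left(-14 \right)} + 1256\right) = \frac{4 + \left(-37\right)^{2}}{32 \cdot 1369} \left(- 2 \sqrt{-14} + 1256\right) = \frac{1}{32} \cdot \frac{1}{1369} \left(4 + 1369\right) \left(- 2 i \sqrt{14} + 1256\right) = \frac{1}{32} \cdot \frac{1}{1369} \cdot 1373 \left(- 2 i \sqrt{14} + 1256\right) = \frac{1373 \left(1256 - 2 i \sqrt{14}\right)}{43808} = \frac{215561}{5476} - \frac{1373 i \sqrt{14}}{21904}$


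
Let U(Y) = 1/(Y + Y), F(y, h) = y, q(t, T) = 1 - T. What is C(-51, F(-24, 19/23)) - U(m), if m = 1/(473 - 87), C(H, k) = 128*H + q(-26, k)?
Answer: -6696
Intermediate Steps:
C(H, k) = 1 - k + 128*H (C(H, k) = 128*H + (1 - k) = 1 - k + 128*H)
m = 1/386 ≈ 0.0025907
U(Y) = 1/(2*Y)
C(-51, F(-24, 19/23)) - U(m) = (1 - 1*(-24) + 128*(-51)) - 1/(2*1/386) = (1 + 24 - 6528) - 386/2 = -6503 - 1*193 = -6503 - 193 = -6696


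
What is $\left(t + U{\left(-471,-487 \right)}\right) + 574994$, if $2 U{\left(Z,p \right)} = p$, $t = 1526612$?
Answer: $\frac{4202725}{2} \approx 2.1014 \cdot 10^{6}$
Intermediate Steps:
$U{\left(Z,p \right)} = \frac{p}{2}$
$\left(t + U{\left(-471,-487 \right)}\right) + 574994 = \left(1526612 + \frac{1}{2} \left(-487\right)\right) + 574994 = \left(1526612 - \frac{487}{2}\right) + 574994 = \frac{3052737}{2} + 574994 = \frac{4202725}{2}$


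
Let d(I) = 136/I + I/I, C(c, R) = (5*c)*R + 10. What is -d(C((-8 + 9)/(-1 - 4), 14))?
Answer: 33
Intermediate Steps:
C(c, R) = 10 + 5*R*c (C(c, R) = 5*R*c + 10 = 10 + 5*R*c)
d(I) = 1 + 136/I (d(I) = 136/I + 1 = 1 + 136/I)
-d(C((-8 + 9)/(-1 - 4), 14)) = -(136 + (10 + 5*14*((-8 + 9)/(-1 - 4))))/(10 + 5*14*((-8 + 9)/(-1 - 4))) = -(136 + (10 + 5*14*(1/(-5))))/(10 + 5*14*(1/(-5))) = -(136 + (10 + 5*14*(1*(-1/5))))/(10 + 5*14*(1*(-1/5))) = -(136 + (10 + 5*14*(-1/5)))/(10 + 5*14*(-1/5)) = -(136 + (10 - 14))/(10 - 14) = -(136 - 4)/(-4) = -(-1)*132/4 = -1*(-33) = 33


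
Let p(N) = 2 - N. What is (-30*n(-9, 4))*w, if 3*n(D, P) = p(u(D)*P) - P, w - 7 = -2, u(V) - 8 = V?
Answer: -100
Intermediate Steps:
u(V) = 8 + V
w = 5 (w = 7 - 2 = 5)
n(D, P) = ⅔ - P/3 - P*(8 + D)/3 (n(D, P) = ((2 - (8 + D)*P) - P)/3 = ((2 - P*(8 + D)) - P)/3 = (2 - P - P*(8 + D))/3 = ⅔ - P/3 - P*(8 + D)/3)
(-30*n(-9, 4))*w = -30*(⅔ - ⅓*4 - ⅓*4*(8 - 9))*5 = -30*(⅔ - 4/3 - ⅓*4*(-1))*5 = -30*(⅔ - 4/3 + 4/3)*5 = -30*⅔*5 = -20*5 = -100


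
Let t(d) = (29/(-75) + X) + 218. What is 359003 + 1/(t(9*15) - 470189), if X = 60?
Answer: 12652469815987/35243354 ≈ 3.5900e+5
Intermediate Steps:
t(d) = 20821/75 (t(d) = (29/(-75) + 60) + 218 = (29*(-1/75) + 60) + 218 = (-29/75 + 60) + 218 = 4471/75 + 218 = 20821/75)
359003 + 1/(t(9*15) - 470189) = 359003 + 1/(20821/75 - 470189) = 359003 + 1/(-35243354/75) = 359003 - 75/35243354 = 12652469815987/35243354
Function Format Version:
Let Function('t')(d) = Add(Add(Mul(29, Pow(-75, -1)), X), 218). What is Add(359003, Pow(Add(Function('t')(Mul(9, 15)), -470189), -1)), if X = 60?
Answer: Rational(12652469815987, 35243354) ≈ 3.5900e+5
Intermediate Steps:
Function('t')(d) = Rational(20821, 75) (Function('t')(d) = Add(Add(Mul(29, Pow(-75, -1)), 60), 218) = Add(Add(Mul(29, Rational(-1, 75)), 60), 218) = Add(Add(Rational(-29, 75), 60), 218) = Add(Rational(4471, 75), 218) = Rational(20821, 75))
Add(359003, Pow(Add(Function('t')(Mul(9, 15)), -470189), -1)) = Add(359003, Pow(Add(Rational(20821, 75), -470189), -1)) = Add(359003, Pow(Rational(-35243354, 75), -1)) = Add(359003, Rational(-75, 35243354)) = Rational(12652469815987, 35243354)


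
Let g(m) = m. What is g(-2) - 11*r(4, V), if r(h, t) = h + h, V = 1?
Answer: -90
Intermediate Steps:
r(h, t) = 2*h
g(-2) - 11*r(4, V) = -2 - 22*4 = -2 - 11*8 = -2 - 88 = -90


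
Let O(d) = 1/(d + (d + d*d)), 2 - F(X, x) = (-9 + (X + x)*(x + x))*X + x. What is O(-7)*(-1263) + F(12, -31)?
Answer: -491088/35 ≈ -14031.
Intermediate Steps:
F(X, x) = 2 - x - X*(-9 + 2*x*(X + x)) (F(X, x) = 2 - ((-9 + (X + x)*(x + x))*X + x) = 2 - ((-9 + (X + x)*(2*x))*X + x) = 2 - ((-9 + 2*x*(X + x))*X + x) = 2 - (X*(-9 + 2*x*(X + x)) + x) = 2 - (x + X*(-9 + 2*x*(X + x))) = 2 + (-x - X*(-9 + 2*x*(X + x))) = 2 - x - X*(-9 + 2*x*(X + x)))
O(d) = 1/(d² + 2*d) (O(d) = 1/(d + (d + d²)) = 1/(d² + 2*d))
O(-7)*(-1263) + F(12, -31) = (1/((-7)*(2 - 7)))*(-1263) + (2 - 1*(-31) + 9*12 - 2*12*(-31)² - 2*(-31)*12²) = -⅐/(-5)*(-1263) + (2 + 31 + 108 - 2*12*961 - 2*(-31)*144) = -⅐*(-⅕)*(-1263) + (2 + 31 + 108 - 23064 + 8928) = (1/35)*(-1263) - 13995 = -1263/35 - 13995 = -491088/35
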